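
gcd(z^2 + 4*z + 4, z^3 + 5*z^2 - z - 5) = 1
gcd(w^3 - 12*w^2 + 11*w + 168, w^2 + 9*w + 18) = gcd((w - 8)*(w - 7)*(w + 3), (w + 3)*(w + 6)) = w + 3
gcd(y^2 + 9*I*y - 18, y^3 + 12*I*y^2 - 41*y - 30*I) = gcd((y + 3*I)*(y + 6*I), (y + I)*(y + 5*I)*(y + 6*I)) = y + 6*I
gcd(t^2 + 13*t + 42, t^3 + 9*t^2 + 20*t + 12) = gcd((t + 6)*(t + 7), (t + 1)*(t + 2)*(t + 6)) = t + 6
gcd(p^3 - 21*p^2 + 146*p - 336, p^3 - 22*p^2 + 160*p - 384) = p^2 - 14*p + 48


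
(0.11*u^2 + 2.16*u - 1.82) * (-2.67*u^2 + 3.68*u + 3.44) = -0.2937*u^4 - 5.3624*u^3 + 13.1866*u^2 + 0.7328*u - 6.2608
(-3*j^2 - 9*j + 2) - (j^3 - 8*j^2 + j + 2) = -j^3 + 5*j^2 - 10*j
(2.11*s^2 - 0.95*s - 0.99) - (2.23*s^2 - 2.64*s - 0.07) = -0.12*s^2 + 1.69*s - 0.92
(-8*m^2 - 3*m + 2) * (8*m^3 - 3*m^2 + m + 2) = -64*m^5 + 17*m^3 - 25*m^2 - 4*m + 4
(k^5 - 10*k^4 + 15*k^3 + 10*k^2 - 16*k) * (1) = k^5 - 10*k^4 + 15*k^3 + 10*k^2 - 16*k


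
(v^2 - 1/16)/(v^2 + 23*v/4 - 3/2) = (v + 1/4)/(v + 6)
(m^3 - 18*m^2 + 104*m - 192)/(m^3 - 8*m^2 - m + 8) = (m^2 - 10*m + 24)/(m^2 - 1)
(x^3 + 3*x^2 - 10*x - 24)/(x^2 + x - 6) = (x^3 + 3*x^2 - 10*x - 24)/(x^2 + x - 6)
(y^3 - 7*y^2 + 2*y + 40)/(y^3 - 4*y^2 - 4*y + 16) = (y - 5)/(y - 2)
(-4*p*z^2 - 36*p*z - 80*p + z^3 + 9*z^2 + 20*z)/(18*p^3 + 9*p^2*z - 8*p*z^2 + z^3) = (-4*p*z^2 - 36*p*z - 80*p + z^3 + 9*z^2 + 20*z)/(18*p^3 + 9*p^2*z - 8*p*z^2 + z^3)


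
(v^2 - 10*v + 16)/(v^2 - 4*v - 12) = (-v^2 + 10*v - 16)/(-v^2 + 4*v + 12)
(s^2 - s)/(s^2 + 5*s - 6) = s/(s + 6)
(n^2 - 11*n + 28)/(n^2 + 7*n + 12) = (n^2 - 11*n + 28)/(n^2 + 7*n + 12)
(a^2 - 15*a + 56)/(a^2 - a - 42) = (a - 8)/(a + 6)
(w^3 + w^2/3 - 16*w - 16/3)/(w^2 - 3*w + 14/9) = 3*(3*w^3 + w^2 - 48*w - 16)/(9*w^2 - 27*w + 14)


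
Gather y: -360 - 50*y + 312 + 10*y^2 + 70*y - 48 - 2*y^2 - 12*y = 8*y^2 + 8*y - 96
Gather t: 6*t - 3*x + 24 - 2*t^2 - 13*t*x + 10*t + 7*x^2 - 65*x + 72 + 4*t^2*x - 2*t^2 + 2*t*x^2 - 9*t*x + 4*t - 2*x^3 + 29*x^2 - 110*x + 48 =t^2*(4*x - 4) + t*(2*x^2 - 22*x + 20) - 2*x^3 + 36*x^2 - 178*x + 144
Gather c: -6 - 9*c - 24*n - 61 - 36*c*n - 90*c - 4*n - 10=c*(-36*n - 99) - 28*n - 77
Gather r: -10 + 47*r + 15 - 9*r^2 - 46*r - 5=-9*r^2 + r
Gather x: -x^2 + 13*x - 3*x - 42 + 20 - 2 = -x^2 + 10*x - 24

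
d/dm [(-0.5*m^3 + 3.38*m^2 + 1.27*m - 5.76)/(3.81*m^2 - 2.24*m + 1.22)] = (-1.905*m^4 + 2.24*m^3 - 14.2399*m^2 + 52.1384*m - 11.353)/(14.5161*m^4 - 17.0688*m^3 + 14.314*m^2 - 5.4656*m + 1.4884)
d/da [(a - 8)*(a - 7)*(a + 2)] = 3*a^2 - 26*a + 26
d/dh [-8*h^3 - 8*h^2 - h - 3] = -24*h^2 - 16*h - 1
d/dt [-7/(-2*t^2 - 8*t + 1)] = 28*(-t - 2)/(2*t^2 + 8*t - 1)^2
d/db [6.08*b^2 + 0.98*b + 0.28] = 12.16*b + 0.98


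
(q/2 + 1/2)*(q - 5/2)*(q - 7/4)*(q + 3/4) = q^4/2 - 5*q^3/4 - 37*q^2/32 + 143*q/64 + 105/64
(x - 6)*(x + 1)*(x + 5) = x^3 - 31*x - 30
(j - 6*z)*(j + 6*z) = j^2 - 36*z^2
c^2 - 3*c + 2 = (c - 2)*(c - 1)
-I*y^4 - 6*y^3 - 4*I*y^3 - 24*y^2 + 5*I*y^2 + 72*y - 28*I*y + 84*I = (y - 2)*(y + 6)*(y - 7*I)*(-I*y + 1)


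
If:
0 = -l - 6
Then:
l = -6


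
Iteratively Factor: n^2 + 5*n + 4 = (n + 4)*(n + 1)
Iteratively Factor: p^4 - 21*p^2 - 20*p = (p + 4)*(p^3 - 4*p^2 - 5*p) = (p - 5)*(p + 4)*(p^2 + p) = p*(p - 5)*(p + 4)*(p + 1)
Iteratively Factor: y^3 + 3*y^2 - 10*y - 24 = (y + 4)*(y^2 - y - 6) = (y + 2)*(y + 4)*(y - 3)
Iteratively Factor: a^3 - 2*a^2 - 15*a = (a - 5)*(a^2 + 3*a) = a*(a - 5)*(a + 3)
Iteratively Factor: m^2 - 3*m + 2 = (m - 2)*(m - 1)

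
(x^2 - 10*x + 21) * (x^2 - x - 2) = x^4 - 11*x^3 + 29*x^2 - x - 42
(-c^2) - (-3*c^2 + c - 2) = 2*c^2 - c + 2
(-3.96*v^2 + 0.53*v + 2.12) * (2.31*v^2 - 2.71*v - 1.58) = -9.1476*v^4 + 11.9559*v^3 + 9.7177*v^2 - 6.5826*v - 3.3496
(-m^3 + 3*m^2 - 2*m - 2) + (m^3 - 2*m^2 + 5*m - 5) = m^2 + 3*m - 7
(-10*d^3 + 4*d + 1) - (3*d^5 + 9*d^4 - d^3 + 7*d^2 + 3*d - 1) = -3*d^5 - 9*d^4 - 9*d^3 - 7*d^2 + d + 2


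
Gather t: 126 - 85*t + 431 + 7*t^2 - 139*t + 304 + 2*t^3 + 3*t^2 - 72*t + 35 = 2*t^3 + 10*t^2 - 296*t + 896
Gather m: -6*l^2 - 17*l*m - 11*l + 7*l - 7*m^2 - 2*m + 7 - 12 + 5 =-6*l^2 - 4*l - 7*m^2 + m*(-17*l - 2)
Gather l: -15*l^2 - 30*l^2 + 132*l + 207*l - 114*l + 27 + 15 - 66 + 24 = -45*l^2 + 225*l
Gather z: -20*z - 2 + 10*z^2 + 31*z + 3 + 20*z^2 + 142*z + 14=30*z^2 + 153*z + 15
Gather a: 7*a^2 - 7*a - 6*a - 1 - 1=7*a^2 - 13*a - 2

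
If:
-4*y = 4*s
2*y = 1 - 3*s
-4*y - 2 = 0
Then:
No Solution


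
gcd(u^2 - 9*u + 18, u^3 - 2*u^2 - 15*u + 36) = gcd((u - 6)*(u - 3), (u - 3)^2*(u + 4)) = u - 3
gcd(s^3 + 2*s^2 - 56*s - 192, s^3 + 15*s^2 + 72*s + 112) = s + 4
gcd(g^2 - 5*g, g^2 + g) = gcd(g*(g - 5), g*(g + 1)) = g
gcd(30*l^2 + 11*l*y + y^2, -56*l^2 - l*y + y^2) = 1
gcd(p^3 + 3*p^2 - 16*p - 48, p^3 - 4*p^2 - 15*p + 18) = p + 3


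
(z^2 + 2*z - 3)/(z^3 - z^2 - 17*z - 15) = (z - 1)/(z^2 - 4*z - 5)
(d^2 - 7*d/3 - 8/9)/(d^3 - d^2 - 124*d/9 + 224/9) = (3*d + 1)/(3*d^2 + 5*d - 28)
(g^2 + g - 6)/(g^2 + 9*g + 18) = (g - 2)/(g + 6)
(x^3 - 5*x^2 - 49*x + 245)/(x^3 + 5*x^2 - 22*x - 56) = (x^2 - 12*x + 35)/(x^2 - 2*x - 8)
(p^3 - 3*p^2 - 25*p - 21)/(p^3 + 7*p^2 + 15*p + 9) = (p - 7)/(p + 3)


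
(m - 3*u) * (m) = m^2 - 3*m*u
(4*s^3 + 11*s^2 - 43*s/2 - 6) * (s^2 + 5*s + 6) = 4*s^5 + 31*s^4 + 115*s^3/2 - 95*s^2/2 - 159*s - 36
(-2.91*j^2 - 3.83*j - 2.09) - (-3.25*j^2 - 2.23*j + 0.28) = 0.34*j^2 - 1.6*j - 2.37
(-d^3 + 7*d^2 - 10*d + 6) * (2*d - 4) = -2*d^4 + 18*d^3 - 48*d^2 + 52*d - 24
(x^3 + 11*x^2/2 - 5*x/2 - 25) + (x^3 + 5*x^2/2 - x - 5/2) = 2*x^3 + 8*x^2 - 7*x/2 - 55/2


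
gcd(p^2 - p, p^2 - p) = p^2 - p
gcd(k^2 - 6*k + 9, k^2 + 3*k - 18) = k - 3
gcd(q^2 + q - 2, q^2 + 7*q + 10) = q + 2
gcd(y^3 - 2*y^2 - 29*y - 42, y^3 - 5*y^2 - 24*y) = y + 3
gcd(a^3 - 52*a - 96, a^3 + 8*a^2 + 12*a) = a^2 + 8*a + 12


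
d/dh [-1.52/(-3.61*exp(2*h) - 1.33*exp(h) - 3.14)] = (-10.9744*exp(h) - 2.0216)*exp(h)/(3.61*exp(2*h) + 1.33*exp(h) + 3.14)^2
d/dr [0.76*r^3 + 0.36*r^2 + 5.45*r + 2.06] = 2.28*r^2 + 0.72*r + 5.45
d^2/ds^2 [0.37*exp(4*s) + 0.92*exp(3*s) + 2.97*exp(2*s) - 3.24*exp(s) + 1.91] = (5.92*exp(3*s) + 8.28*exp(2*s) + 11.88*exp(s) - 3.24)*exp(s)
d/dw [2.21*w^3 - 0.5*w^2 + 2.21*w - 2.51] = 6.63*w^2 - 1.0*w + 2.21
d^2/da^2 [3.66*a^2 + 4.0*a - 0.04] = 7.32000000000000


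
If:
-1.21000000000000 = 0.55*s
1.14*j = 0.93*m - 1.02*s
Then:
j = 0.815789473684211*m + 1.96842105263158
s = -2.20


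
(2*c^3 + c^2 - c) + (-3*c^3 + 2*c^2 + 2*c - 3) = -c^3 + 3*c^2 + c - 3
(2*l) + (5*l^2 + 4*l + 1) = 5*l^2 + 6*l + 1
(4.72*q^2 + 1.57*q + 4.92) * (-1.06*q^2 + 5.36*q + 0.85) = -5.0032*q^4 + 23.635*q^3 + 7.212*q^2 + 27.7057*q + 4.182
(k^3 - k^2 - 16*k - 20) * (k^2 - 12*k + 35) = k^5 - 13*k^4 + 31*k^3 + 137*k^2 - 320*k - 700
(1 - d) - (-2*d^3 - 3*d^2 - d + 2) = 2*d^3 + 3*d^2 - 1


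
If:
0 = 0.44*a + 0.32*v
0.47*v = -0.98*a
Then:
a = 0.00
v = 0.00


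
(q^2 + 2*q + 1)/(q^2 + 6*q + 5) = (q + 1)/(q + 5)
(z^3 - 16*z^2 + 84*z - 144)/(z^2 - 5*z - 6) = (z^2 - 10*z + 24)/(z + 1)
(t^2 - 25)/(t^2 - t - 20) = (t + 5)/(t + 4)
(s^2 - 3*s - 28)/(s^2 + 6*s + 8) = (s - 7)/(s + 2)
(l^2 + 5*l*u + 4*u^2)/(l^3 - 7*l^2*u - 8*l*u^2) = (-l - 4*u)/(l*(-l + 8*u))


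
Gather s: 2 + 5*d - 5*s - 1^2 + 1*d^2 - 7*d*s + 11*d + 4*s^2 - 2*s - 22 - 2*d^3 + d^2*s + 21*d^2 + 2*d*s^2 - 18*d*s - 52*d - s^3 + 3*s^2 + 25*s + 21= -2*d^3 + 22*d^2 - 36*d - s^3 + s^2*(2*d + 7) + s*(d^2 - 25*d + 18)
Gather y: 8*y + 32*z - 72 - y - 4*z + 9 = 7*y + 28*z - 63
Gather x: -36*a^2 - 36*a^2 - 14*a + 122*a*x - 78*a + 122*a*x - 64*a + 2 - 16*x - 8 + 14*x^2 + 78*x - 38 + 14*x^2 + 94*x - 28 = -72*a^2 - 156*a + 28*x^2 + x*(244*a + 156) - 72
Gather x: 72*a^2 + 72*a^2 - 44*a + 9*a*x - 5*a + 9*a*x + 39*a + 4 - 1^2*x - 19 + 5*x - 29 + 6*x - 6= 144*a^2 - 10*a + x*(18*a + 10) - 50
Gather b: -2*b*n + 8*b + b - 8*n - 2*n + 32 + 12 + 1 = b*(9 - 2*n) - 10*n + 45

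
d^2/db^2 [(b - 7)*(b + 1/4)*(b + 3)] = 6*b - 15/2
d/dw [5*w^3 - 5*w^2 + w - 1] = 15*w^2 - 10*w + 1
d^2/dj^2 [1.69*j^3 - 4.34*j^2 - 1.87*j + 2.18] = 10.14*j - 8.68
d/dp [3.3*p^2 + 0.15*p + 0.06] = 6.6*p + 0.15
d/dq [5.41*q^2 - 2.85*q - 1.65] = 10.82*q - 2.85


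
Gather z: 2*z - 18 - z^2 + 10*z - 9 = -z^2 + 12*z - 27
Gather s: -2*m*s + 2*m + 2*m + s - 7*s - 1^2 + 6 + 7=4*m + s*(-2*m - 6) + 12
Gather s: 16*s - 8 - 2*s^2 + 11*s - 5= -2*s^2 + 27*s - 13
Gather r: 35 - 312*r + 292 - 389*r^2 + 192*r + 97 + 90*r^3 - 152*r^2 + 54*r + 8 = 90*r^3 - 541*r^2 - 66*r + 432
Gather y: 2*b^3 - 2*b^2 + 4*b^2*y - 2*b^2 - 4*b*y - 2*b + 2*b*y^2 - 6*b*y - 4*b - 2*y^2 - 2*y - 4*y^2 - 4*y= 2*b^3 - 4*b^2 - 6*b + y^2*(2*b - 6) + y*(4*b^2 - 10*b - 6)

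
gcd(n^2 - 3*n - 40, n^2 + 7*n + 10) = n + 5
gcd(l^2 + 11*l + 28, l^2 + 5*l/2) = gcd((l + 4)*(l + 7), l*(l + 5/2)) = 1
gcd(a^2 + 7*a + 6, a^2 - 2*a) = 1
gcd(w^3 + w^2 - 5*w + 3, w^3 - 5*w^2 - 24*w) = w + 3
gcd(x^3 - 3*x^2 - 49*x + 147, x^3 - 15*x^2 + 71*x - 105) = x^2 - 10*x + 21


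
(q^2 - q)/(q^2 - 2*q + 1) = q/(q - 1)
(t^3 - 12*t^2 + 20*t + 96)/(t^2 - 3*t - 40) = (t^2 - 4*t - 12)/(t + 5)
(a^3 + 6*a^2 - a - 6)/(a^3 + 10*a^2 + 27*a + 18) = (a - 1)/(a + 3)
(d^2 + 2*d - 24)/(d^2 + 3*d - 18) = (d - 4)/(d - 3)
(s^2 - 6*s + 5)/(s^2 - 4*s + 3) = (s - 5)/(s - 3)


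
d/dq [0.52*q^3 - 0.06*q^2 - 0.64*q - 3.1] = 1.56*q^2 - 0.12*q - 0.64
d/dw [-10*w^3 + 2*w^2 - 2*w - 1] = -30*w^2 + 4*w - 2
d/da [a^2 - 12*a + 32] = 2*a - 12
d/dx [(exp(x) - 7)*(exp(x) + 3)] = 2*(exp(x) - 2)*exp(x)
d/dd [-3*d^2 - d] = -6*d - 1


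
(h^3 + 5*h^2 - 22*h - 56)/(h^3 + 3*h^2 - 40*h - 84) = (h - 4)/(h - 6)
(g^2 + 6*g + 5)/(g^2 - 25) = (g + 1)/(g - 5)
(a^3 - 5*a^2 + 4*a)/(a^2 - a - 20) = a*(-a^2 + 5*a - 4)/(-a^2 + a + 20)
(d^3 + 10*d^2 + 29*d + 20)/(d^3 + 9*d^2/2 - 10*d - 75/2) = 2*(d^2 + 5*d + 4)/(2*d^2 - d - 15)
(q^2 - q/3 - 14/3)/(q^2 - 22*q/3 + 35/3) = (q + 2)/(q - 5)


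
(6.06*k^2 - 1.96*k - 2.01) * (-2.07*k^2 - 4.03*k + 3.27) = -12.5442*k^4 - 20.3646*k^3 + 31.8757*k^2 + 1.6911*k - 6.5727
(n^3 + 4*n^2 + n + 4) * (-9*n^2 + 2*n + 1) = -9*n^5 - 34*n^4 - 30*n^2 + 9*n + 4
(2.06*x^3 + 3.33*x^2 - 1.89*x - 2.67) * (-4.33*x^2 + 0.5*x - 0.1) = -8.9198*x^5 - 13.3889*x^4 + 9.6427*x^3 + 10.2831*x^2 - 1.146*x + 0.267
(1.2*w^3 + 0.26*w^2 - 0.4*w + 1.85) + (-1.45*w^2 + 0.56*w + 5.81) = 1.2*w^3 - 1.19*w^2 + 0.16*w + 7.66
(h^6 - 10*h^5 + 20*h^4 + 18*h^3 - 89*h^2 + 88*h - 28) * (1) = h^6 - 10*h^5 + 20*h^4 + 18*h^3 - 89*h^2 + 88*h - 28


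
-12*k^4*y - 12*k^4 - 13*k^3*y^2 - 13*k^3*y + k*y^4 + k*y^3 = (-4*k + y)*(k + y)*(3*k + y)*(k*y + k)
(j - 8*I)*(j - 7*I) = j^2 - 15*I*j - 56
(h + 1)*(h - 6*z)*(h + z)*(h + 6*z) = h^4 + h^3*z + h^3 - 36*h^2*z^2 + h^2*z - 36*h*z^3 - 36*h*z^2 - 36*z^3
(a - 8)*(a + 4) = a^2 - 4*a - 32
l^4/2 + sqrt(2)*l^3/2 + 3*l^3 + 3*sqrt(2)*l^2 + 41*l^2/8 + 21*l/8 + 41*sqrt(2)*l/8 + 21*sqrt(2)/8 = (l/2 + 1/2)*(l + 3/2)*(l + 7/2)*(l + sqrt(2))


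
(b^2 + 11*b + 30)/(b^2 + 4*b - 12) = (b + 5)/(b - 2)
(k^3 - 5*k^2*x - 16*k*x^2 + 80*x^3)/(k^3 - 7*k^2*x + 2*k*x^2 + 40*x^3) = (k + 4*x)/(k + 2*x)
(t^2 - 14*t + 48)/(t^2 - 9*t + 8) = (t - 6)/(t - 1)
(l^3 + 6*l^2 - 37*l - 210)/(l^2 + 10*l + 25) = (l^2 + l - 42)/(l + 5)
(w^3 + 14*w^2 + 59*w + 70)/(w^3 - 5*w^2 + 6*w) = (w^3 + 14*w^2 + 59*w + 70)/(w*(w^2 - 5*w + 6))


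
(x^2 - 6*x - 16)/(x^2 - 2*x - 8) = (x - 8)/(x - 4)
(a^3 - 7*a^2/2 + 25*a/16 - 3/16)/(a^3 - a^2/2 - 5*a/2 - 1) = (-16*a^3 + 56*a^2 - 25*a + 3)/(8*(-2*a^3 + a^2 + 5*a + 2))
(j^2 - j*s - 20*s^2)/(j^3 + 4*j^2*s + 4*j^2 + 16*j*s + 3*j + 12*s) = (j - 5*s)/(j^2 + 4*j + 3)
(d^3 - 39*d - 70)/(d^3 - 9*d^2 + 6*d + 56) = (d + 5)/(d - 4)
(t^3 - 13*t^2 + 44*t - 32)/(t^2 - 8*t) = t - 5 + 4/t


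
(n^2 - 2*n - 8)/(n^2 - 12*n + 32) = (n + 2)/(n - 8)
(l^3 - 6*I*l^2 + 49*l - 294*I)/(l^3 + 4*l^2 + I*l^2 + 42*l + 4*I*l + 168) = (l - 7*I)/(l + 4)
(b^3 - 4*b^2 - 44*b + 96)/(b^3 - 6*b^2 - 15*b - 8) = (b^2 + 4*b - 12)/(b^2 + 2*b + 1)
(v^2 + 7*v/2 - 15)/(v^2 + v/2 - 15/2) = (v + 6)/(v + 3)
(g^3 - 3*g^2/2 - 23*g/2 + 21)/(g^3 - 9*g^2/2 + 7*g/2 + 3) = (2*g + 7)/(2*g + 1)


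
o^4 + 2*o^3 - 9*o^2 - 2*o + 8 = (o - 2)*(o - 1)*(o + 1)*(o + 4)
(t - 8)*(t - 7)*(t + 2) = t^3 - 13*t^2 + 26*t + 112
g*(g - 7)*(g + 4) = g^3 - 3*g^2 - 28*g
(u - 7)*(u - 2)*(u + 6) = u^3 - 3*u^2 - 40*u + 84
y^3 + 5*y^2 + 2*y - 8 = (y - 1)*(y + 2)*(y + 4)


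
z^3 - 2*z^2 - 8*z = z*(z - 4)*(z + 2)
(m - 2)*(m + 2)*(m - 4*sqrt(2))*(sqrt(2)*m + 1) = sqrt(2)*m^4 - 7*m^3 - 8*sqrt(2)*m^2 + 28*m + 16*sqrt(2)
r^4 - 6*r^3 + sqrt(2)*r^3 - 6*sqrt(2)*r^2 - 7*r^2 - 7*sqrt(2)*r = r*(r - 7)*(r + 1)*(r + sqrt(2))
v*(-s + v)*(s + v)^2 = -s^3*v - s^2*v^2 + s*v^3 + v^4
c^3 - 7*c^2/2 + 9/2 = (c - 3)*(c - 3/2)*(c + 1)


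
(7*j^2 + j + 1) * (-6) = -42*j^2 - 6*j - 6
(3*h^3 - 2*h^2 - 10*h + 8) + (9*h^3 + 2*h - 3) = 12*h^3 - 2*h^2 - 8*h + 5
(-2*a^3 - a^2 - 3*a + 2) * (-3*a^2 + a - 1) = 6*a^5 + a^4 + 10*a^3 - 8*a^2 + 5*a - 2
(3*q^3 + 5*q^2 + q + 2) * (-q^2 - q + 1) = -3*q^5 - 8*q^4 - 3*q^3 + 2*q^2 - q + 2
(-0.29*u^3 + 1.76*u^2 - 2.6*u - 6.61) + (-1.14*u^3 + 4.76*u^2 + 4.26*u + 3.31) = -1.43*u^3 + 6.52*u^2 + 1.66*u - 3.3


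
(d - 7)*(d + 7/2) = d^2 - 7*d/2 - 49/2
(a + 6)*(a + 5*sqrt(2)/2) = a^2 + 5*sqrt(2)*a/2 + 6*a + 15*sqrt(2)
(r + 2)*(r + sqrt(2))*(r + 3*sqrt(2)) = r^3 + 2*r^2 + 4*sqrt(2)*r^2 + 6*r + 8*sqrt(2)*r + 12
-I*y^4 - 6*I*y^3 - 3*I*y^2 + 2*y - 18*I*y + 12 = (y + 6)*(y - 2*I)*(y + I)*(-I*y + 1)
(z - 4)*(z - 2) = z^2 - 6*z + 8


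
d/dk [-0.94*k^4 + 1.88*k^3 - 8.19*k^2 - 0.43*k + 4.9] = -3.76*k^3 + 5.64*k^2 - 16.38*k - 0.43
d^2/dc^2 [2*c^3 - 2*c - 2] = 12*c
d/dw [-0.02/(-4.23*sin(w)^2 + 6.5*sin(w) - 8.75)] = (0.13 - 0.1692*sin(w))*cos(w)/(4.23*sin(w)^2 - 6.5*sin(w) + 8.75)^2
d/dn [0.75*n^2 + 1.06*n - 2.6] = 1.5*n + 1.06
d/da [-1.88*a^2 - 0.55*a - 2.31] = -3.76*a - 0.55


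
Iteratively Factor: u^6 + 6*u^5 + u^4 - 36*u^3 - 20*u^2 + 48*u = (u + 3)*(u^5 + 3*u^4 - 8*u^3 - 12*u^2 + 16*u) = (u - 1)*(u + 3)*(u^4 + 4*u^3 - 4*u^2 - 16*u) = (u - 2)*(u - 1)*(u + 3)*(u^3 + 6*u^2 + 8*u) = (u - 2)*(u - 1)*(u + 2)*(u + 3)*(u^2 + 4*u) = (u - 2)*(u - 1)*(u + 2)*(u + 3)*(u + 4)*(u)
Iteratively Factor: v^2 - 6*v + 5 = (v - 5)*(v - 1)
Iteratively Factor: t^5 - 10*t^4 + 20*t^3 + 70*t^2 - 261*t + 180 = (t - 5)*(t^4 - 5*t^3 - 5*t^2 + 45*t - 36) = (t - 5)*(t - 1)*(t^3 - 4*t^2 - 9*t + 36) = (t - 5)*(t - 1)*(t + 3)*(t^2 - 7*t + 12) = (t - 5)*(t - 4)*(t - 1)*(t + 3)*(t - 3)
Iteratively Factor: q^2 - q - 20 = (q + 4)*(q - 5)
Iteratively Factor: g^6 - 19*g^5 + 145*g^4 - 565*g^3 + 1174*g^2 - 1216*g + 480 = (g - 2)*(g^5 - 17*g^4 + 111*g^3 - 343*g^2 + 488*g - 240) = (g - 4)*(g - 2)*(g^4 - 13*g^3 + 59*g^2 - 107*g + 60) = (g - 4)^2*(g - 2)*(g^3 - 9*g^2 + 23*g - 15) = (g - 5)*(g - 4)^2*(g - 2)*(g^2 - 4*g + 3) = (g - 5)*(g - 4)^2*(g - 3)*(g - 2)*(g - 1)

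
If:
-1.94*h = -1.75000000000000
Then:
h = 0.90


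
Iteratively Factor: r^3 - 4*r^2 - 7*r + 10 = (r - 1)*(r^2 - 3*r - 10) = (r - 5)*(r - 1)*(r + 2)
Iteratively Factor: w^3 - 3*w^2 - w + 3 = (w - 1)*(w^2 - 2*w - 3) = (w - 1)*(w + 1)*(w - 3)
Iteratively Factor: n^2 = (n)*(n)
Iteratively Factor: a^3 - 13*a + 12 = (a + 4)*(a^2 - 4*a + 3) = (a - 1)*(a + 4)*(a - 3)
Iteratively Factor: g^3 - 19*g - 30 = (g + 3)*(g^2 - 3*g - 10) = (g - 5)*(g + 3)*(g + 2)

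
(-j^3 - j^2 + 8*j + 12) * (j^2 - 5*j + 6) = -j^5 + 4*j^4 + 7*j^3 - 34*j^2 - 12*j + 72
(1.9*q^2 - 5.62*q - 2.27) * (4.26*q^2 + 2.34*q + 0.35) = 8.094*q^4 - 19.4952*q^3 - 22.156*q^2 - 7.2788*q - 0.7945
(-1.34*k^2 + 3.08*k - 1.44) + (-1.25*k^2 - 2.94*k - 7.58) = -2.59*k^2 + 0.14*k - 9.02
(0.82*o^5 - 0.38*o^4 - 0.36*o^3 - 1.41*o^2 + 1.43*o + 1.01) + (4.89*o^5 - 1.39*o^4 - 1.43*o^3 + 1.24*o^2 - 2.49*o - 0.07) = 5.71*o^5 - 1.77*o^4 - 1.79*o^3 - 0.17*o^2 - 1.06*o + 0.94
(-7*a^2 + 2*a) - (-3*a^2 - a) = -4*a^2 + 3*a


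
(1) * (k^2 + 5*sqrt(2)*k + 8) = k^2 + 5*sqrt(2)*k + 8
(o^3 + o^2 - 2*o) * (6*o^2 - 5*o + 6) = 6*o^5 + o^4 - 11*o^3 + 16*o^2 - 12*o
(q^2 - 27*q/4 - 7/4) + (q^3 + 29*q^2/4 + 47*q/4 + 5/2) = q^3 + 33*q^2/4 + 5*q + 3/4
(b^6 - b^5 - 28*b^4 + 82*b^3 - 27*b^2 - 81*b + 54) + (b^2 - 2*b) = b^6 - b^5 - 28*b^4 + 82*b^3 - 26*b^2 - 83*b + 54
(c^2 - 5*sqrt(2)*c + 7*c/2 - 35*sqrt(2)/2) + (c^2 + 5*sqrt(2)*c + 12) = 2*c^2 + 7*c/2 - 35*sqrt(2)/2 + 12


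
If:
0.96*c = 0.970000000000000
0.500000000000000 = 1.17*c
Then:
No Solution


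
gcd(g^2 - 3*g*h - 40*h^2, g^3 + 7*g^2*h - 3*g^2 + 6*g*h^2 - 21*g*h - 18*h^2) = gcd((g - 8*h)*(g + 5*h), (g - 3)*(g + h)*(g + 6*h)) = 1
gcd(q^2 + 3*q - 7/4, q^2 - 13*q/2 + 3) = q - 1/2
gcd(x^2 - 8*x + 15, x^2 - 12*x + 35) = x - 5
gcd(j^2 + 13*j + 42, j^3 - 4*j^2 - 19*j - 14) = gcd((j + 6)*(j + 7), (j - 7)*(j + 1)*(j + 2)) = 1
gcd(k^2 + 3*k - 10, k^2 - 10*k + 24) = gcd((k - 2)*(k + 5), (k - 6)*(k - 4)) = 1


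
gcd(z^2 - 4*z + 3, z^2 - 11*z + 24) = z - 3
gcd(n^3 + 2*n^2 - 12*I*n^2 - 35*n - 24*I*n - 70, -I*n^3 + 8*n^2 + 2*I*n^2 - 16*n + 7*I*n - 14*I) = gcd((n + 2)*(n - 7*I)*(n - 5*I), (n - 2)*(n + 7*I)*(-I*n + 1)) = 1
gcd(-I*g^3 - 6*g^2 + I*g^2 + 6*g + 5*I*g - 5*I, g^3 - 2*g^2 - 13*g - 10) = 1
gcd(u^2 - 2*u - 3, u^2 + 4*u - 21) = u - 3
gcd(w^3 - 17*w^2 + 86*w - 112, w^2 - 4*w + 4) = w - 2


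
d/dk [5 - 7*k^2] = -14*k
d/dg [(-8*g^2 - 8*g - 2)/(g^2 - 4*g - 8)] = 4*(10*g^2 + 33*g + 14)/(g^4 - 8*g^3 + 64*g + 64)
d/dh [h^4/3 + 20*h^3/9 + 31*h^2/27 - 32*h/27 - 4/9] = 4*h^3/3 + 20*h^2/3 + 62*h/27 - 32/27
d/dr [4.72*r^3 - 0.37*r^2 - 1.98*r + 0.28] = 14.16*r^2 - 0.74*r - 1.98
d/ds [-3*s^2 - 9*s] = -6*s - 9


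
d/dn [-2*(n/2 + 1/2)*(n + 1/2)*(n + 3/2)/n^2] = (-4*n^3 + 11*n + 6)/(4*n^3)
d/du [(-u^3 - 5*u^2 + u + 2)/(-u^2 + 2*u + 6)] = (u^4 - 4*u^3 - 27*u^2 - 56*u + 2)/(u^4 - 4*u^3 - 8*u^2 + 24*u + 36)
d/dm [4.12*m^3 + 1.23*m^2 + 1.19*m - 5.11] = 12.36*m^2 + 2.46*m + 1.19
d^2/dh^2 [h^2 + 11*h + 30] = 2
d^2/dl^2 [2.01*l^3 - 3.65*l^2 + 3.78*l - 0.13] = 12.06*l - 7.3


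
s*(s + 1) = s^2 + s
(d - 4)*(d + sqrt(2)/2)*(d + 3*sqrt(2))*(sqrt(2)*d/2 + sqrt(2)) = sqrt(2)*d^4/2 - sqrt(2)*d^3 + 7*d^3/2 - 7*d^2 - 5*sqrt(2)*d^2/2 - 28*d - 3*sqrt(2)*d - 12*sqrt(2)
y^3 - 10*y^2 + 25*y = y*(y - 5)^2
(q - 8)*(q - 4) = q^2 - 12*q + 32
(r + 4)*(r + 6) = r^2 + 10*r + 24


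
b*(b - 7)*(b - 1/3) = b^3 - 22*b^2/3 + 7*b/3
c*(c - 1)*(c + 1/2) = c^3 - c^2/2 - c/2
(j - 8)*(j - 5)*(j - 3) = j^3 - 16*j^2 + 79*j - 120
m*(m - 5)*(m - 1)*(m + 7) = m^4 + m^3 - 37*m^2 + 35*m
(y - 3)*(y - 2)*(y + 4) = y^3 - y^2 - 14*y + 24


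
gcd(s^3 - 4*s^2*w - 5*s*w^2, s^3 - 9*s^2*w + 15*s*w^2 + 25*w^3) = s^2 - 4*s*w - 5*w^2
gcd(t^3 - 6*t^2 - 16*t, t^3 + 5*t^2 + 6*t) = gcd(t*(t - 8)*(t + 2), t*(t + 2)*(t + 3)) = t^2 + 2*t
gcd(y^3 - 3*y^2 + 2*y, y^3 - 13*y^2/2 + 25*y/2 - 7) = y^2 - 3*y + 2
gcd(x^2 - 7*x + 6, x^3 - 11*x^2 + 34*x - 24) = x^2 - 7*x + 6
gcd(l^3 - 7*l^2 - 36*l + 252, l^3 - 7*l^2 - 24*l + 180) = l - 6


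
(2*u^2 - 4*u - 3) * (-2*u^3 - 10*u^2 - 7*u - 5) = -4*u^5 - 12*u^4 + 32*u^3 + 48*u^2 + 41*u + 15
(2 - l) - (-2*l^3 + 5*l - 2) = 2*l^3 - 6*l + 4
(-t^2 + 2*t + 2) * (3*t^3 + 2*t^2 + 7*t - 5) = -3*t^5 + 4*t^4 + 3*t^3 + 23*t^2 + 4*t - 10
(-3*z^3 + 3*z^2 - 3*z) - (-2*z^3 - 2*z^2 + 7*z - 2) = -z^3 + 5*z^2 - 10*z + 2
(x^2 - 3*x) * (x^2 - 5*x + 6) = x^4 - 8*x^3 + 21*x^2 - 18*x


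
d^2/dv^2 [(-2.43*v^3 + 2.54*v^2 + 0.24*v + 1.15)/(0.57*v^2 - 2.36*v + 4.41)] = (8.88178419700125e-16*v^5 - 7.86210599999998*v^3 + 115.67583*v^2 - 296.454906*v + 110.820566)/(0.185193*v^6 - 2.300292*v^5 + 13.822443*v^4 - 48.738248*v^3 + 106.942059*v^2 - 137.692548*v + 85.766121)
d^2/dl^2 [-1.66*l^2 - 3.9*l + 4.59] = -3.32000000000000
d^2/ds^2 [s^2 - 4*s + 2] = 2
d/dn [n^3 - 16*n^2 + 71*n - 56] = 3*n^2 - 32*n + 71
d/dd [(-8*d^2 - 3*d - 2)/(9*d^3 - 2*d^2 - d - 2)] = 2*(36*d^4 + 27*d^3 + 28*d^2 + 12*d + 2)/(81*d^6 - 36*d^5 - 14*d^4 - 32*d^3 + 9*d^2 + 4*d + 4)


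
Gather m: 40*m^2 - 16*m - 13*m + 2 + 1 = 40*m^2 - 29*m + 3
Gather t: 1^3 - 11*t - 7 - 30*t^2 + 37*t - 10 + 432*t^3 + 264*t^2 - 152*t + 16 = 432*t^3 + 234*t^2 - 126*t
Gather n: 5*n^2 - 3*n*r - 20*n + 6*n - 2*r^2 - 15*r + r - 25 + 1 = 5*n^2 + n*(-3*r - 14) - 2*r^2 - 14*r - 24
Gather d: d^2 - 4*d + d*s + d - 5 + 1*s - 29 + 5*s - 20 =d^2 + d*(s - 3) + 6*s - 54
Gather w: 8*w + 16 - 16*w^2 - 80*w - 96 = -16*w^2 - 72*w - 80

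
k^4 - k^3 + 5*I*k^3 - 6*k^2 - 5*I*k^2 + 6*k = k*(k - 1)*(k + 2*I)*(k + 3*I)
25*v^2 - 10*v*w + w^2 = (-5*v + w)^2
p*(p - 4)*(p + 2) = p^3 - 2*p^2 - 8*p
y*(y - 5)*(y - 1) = y^3 - 6*y^2 + 5*y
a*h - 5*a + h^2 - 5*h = (a + h)*(h - 5)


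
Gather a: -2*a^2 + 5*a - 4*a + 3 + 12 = -2*a^2 + a + 15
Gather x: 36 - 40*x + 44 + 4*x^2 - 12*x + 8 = 4*x^2 - 52*x + 88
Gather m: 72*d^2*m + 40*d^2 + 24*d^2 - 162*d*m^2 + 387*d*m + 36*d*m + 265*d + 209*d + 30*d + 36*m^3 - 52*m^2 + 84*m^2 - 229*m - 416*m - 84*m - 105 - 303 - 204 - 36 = 64*d^2 + 504*d + 36*m^3 + m^2*(32 - 162*d) + m*(72*d^2 + 423*d - 729) - 648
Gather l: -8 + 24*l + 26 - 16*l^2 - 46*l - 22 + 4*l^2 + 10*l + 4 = -12*l^2 - 12*l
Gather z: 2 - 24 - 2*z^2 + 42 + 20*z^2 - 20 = 18*z^2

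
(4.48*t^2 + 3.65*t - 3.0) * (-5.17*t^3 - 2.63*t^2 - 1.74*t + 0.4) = -23.1616*t^5 - 30.6529*t^4 - 1.8847*t^3 + 3.331*t^2 + 6.68*t - 1.2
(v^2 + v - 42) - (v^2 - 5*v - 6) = 6*v - 36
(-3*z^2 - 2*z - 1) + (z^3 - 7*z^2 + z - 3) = z^3 - 10*z^2 - z - 4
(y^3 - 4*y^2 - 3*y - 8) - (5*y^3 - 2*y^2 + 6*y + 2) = -4*y^3 - 2*y^2 - 9*y - 10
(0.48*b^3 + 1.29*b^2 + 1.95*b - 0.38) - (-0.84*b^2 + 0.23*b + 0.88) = 0.48*b^3 + 2.13*b^2 + 1.72*b - 1.26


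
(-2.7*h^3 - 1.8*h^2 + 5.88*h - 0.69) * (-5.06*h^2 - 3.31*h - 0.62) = 13.662*h^5 + 18.045*h^4 - 22.1208*h^3 - 14.8554*h^2 - 1.3617*h + 0.4278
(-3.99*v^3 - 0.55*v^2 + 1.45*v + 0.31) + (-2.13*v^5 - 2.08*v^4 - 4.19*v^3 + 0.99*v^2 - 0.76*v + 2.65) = -2.13*v^5 - 2.08*v^4 - 8.18*v^3 + 0.44*v^2 + 0.69*v + 2.96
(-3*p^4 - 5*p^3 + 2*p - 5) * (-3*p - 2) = 9*p^5 + 21*p^4 + 10*p^3 - 6*p^2 + 11*p + 10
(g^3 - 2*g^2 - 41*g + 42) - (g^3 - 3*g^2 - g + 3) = g^2 - 40*g + 39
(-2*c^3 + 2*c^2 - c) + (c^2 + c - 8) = -2*c^3 + 3*c^2 - 8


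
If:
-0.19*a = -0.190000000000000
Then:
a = 1.00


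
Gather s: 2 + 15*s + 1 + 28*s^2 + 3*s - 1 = 28*s^2 + 18*s + 2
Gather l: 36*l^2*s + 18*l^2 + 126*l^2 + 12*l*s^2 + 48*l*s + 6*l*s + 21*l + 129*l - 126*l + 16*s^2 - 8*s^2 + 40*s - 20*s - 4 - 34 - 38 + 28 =l^2*(36*s + 144) + l*(12*s^2 + 54*s + 24) + 8*s^2 + 20*s - 48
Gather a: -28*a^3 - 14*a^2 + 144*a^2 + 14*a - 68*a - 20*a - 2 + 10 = -28*a^3 + 130*a^2 - 74*a + 8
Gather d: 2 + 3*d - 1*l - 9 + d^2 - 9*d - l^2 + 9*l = d^2 - 6*d - l^2 + 8*l - 7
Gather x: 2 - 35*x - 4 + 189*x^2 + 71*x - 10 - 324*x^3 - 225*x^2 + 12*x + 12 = -324*x^3 - 36*x^2 + 48*x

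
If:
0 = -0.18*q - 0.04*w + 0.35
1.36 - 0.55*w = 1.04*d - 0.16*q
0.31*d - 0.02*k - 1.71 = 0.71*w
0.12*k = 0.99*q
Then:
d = 2.62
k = 19.36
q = 2.35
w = -1.81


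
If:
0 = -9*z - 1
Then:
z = -1/9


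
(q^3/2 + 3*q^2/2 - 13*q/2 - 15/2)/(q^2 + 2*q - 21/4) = 2*(q^3 + 3*q^2 - 13*q - 15)/(4*q^2 + 8*q - 21)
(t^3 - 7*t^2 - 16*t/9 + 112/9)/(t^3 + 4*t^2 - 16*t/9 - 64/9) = (t - 7)/(t + 4)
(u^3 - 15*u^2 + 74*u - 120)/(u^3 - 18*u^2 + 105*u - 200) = (u^2 - 10*u + 24)/(u^2 - 13*u + 40)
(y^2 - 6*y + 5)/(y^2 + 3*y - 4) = (y - 5)/(y + 4)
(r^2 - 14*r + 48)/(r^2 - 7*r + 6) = (r - 8)/(r - 1)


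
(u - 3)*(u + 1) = u^2 - 2*u - 3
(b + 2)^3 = b^3 + 6*b^2 + 12*b + 8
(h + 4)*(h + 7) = h^2 + 11*h + 28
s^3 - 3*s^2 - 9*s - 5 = (s - 5)*(s + 1)^2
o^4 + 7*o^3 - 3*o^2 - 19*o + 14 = (o - 1)^2*(o + 2)*(o + 7)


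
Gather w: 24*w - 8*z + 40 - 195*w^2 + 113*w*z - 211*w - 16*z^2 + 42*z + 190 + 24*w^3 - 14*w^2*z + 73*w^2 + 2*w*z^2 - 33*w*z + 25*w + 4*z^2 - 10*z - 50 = 24*w^3 + w^2*(-14*z - 122) + w*(2*z^2 + 80*z - 162) - 12*z^2 + 24*z + 180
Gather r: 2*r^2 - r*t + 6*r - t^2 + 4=2*r^2 + r*(6 - t) - t^2 + 4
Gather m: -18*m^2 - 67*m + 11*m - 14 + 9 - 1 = -18*m^2 - 56*m - 6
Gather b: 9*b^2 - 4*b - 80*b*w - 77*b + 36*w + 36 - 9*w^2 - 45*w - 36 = 9*b^2 + b*(-80*w - 81) - 9*w^2 - 9*w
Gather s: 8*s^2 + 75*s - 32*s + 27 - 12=8*s^2 + 43*s + 15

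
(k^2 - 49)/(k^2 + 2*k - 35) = (k - 7)/(k - 5)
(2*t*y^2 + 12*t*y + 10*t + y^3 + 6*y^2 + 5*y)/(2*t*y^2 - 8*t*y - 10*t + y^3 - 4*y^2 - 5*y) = (y + 5)/(y - 5)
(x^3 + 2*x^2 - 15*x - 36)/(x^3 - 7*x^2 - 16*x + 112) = (x^2 + 6*x + 9)/(x^2 - 3*x - 28)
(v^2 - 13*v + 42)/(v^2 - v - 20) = (-v^2 + 13*v - 42)/(-v^2 + v + 20)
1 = 1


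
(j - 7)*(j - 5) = j^2 - 12*j + 35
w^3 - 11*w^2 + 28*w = w*(w - 7)*(w - 4)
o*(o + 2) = o^2 + 2*o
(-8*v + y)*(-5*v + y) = 40*v^2 - 13*v*y + y^2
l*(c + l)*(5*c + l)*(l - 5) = 5*c^2*l^2 - 25*c^2*l + 6*c*l^3 - 30*c*l^2 + l^4 - 5*l^3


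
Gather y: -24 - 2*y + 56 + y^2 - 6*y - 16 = y^2 - 8*y + 16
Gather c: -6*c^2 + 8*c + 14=-6*c^2 + 8*c + 14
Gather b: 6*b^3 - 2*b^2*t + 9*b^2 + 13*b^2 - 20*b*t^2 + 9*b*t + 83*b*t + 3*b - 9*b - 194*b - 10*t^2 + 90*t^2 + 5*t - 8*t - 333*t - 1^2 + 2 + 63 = 6*b^3 + b^2*(22 - 2*t) + b*(-20*t^2 + 92*t - 200) + 80*t^2 - 336*t + 64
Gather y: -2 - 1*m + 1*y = -m + y - 2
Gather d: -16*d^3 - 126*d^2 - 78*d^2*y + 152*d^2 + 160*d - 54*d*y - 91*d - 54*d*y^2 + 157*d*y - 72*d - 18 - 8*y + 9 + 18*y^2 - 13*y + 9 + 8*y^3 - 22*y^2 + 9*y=-16*d^3 + d^2*(26 - 78*y) + d*(-54*y^2 + 103*y - 3) + 8*y^3 - 4*y^2 - 12*y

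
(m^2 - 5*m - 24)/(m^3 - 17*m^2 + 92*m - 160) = (m + 3)/(m^2 - 9*m + 20)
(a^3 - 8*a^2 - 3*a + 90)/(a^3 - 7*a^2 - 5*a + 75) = (a - 6)/(a - 5)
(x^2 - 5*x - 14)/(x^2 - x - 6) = (x - 7)/(x - 3)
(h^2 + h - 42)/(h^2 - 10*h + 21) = (h^2 + h - 42)/(h^2 - 10*h + 21)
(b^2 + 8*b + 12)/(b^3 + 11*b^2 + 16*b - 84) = (b + 2)/(b^2 + 5*b - 14)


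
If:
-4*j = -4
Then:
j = 1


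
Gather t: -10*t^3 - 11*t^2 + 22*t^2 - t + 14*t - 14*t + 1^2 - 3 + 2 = -10*t^3 + 11*t^2 - t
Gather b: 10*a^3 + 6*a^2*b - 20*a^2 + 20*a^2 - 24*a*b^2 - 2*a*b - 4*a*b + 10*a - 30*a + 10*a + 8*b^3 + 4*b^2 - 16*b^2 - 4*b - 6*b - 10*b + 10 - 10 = 10*a^3 - 10*a + 8*b^3 + b^2*(-24*a - 12) + b*(6*a^2 - 6*a - 20)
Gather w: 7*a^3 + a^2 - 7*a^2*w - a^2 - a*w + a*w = 7*a^3 - 7*a^2*w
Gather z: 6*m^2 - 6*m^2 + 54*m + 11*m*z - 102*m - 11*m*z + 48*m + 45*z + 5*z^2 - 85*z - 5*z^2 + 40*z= 0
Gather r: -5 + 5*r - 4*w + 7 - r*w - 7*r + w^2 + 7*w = r*(-w - 2) + w^2 + 3*w + 2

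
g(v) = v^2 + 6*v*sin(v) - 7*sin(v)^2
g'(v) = 6*v*cos(v) + 2*v - 14*sin(v)*cos(v) + 6*sin(v)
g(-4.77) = -12.80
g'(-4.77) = -6.00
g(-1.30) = 2.71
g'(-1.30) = -6.86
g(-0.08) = 0.00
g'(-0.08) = -0.00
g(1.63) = 5.44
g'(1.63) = 9.50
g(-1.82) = 7.32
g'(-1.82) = -10.11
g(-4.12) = -8.35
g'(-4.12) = 17.02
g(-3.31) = 7.43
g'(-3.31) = 16.28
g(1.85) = 7.62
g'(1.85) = 10.12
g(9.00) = 102.07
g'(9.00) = -23.47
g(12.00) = 103.35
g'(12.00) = 87.88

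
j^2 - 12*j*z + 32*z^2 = (j - 8*z)*(j - 4*z)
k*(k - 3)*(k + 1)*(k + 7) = k^4 + 5*k^3 - 17*k^2 - 21*k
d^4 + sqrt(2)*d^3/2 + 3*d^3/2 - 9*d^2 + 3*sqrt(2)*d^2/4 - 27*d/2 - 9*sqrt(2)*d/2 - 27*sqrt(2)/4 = (d - 3)*(d + 3/2)*(d + 3)*(d + sqrt(2)/2)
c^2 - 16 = (c - 4)*(c + 4)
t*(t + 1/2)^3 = t^4 + 3*t^3/2 + 3*t^2/4 + t/8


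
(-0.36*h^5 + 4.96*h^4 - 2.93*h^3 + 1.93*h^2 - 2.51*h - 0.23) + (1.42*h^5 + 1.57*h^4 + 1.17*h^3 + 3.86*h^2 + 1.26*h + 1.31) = 1.06*h^5 + 6.53*h^4 - 1.76*h^3 + 5.79*h^2 - 1.25*h + 1.08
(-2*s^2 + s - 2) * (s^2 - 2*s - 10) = -2*s^4 + 5*s^3 + 16*s^2 - 6*s + 20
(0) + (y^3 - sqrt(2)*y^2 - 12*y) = y^3 - sqrt(2)*y^2 - 12*y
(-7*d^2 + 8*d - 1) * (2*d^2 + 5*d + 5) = -14*d^4 - 19*d^3 + 3*d^2 + 35*d - 5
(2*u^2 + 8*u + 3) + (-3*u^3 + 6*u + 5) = -3*u^3 + 2*u^2 + 14*u + 8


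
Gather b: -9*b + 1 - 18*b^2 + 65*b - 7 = -18*b^2 + 56*b - 6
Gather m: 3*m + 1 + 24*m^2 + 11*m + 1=24*m^2 + 14*m + 2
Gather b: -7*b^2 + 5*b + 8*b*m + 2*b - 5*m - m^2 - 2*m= -7*b^2 + b*(8*m + 7) - m^2 - 7*m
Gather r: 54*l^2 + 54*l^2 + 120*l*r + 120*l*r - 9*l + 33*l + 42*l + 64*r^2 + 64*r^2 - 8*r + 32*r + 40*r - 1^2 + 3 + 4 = 108*l^2 + 66*l + 128*r^2 + r*(240*l + 64) + 6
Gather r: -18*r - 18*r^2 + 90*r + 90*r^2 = 72*r^2 + 72*r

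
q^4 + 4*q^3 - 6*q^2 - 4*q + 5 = (q - 1)^2*(q + 1)*(q + 5)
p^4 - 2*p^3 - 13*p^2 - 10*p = p*(p - 5)*(p + 1)*(p + 2)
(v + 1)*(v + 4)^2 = v^3 + 9*v^2 + 24*v + 16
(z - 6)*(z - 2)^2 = z^3 - 10*z^2 + 28*z - 24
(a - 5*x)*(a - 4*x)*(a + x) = a^3 - 8*a^2*x + 11*a*x^2 + 20*x^3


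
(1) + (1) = 2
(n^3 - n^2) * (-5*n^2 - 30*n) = -5*n^5 - 25*n^4 + 30*n^3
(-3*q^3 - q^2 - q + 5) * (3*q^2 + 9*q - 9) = -9*q^5 - 30*q^4 + 15*q^3 + 15*q^2 + 54*q - 45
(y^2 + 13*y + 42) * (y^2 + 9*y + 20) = y^4 + 22*y^3 + 179*y^2 + 638*y + 840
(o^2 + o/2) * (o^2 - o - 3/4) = o^4 - o^3/2 - 5*o^2/4 - 3*o/8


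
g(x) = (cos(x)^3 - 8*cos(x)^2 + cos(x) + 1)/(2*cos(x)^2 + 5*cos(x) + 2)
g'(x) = (4*sin(x)*cos(x) + 5*sin(x))*(cos(x)^3 - 8*cos(x)^2 + cos(x) + 1)/(2*cos(x)^2 + 5*cos(x) + 2)^2 + (-3*sin(x)*cos(x)^2 + 16*sin(x)*cos(x) - sin(x))/(2*cos(x)^2 + 5*cos(x) + 2) = (-2*cos(x)^4 - 10*cos(x)^3 + 36*cos(x)^2 + 36*cos(x) + 3)*sin(x)/((cos(x) + 2)^2*(2*cos(x) + 1)^2)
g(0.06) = -0.55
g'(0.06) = 0.05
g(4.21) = -25.80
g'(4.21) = 1385.45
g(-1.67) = 0.54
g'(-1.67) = 0.09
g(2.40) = 7.49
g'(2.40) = -1.04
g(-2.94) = 8.78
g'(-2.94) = -2.06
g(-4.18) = 74.99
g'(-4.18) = -8089.74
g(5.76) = -0.45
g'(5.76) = -0.44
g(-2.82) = 8.48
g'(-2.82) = -2.90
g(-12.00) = -0.43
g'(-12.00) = 0.48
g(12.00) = -0.43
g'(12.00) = -0.48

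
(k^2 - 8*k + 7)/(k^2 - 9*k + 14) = (k - 1)/(k - 2)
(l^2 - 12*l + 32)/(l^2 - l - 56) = (l - 4)/(l + 7)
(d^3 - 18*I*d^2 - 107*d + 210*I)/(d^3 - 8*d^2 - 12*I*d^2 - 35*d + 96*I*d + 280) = (d - 6*I)/(d - 8)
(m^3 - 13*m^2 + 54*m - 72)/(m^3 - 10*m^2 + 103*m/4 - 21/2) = 4*(m^2 - 7*m + 12)/(4*m^2 - 16*m + 7)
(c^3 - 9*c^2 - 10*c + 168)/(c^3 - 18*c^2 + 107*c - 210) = (c + 4)/(c - 5)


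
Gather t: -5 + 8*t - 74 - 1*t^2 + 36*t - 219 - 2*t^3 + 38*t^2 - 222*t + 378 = -2*t^3 + 37*t^2 - 178*t + 80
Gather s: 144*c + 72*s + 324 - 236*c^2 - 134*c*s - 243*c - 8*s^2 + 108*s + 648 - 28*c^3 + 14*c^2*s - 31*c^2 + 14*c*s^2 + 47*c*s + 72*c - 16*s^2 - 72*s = -28*c^3 - 267*c^2 - 27*c + s^2*(14*c - 24) + s*(14*c^2 - 87*c + 108) + 972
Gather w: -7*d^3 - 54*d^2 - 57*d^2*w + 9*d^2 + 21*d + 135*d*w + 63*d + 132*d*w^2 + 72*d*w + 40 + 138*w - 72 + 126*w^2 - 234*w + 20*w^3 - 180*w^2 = -7*d^3 - 45*d^2 + 84*d + 20*w^3 + w^2*(132*d - 54) + w*(-57*d^2 + 207*d - 96) - 32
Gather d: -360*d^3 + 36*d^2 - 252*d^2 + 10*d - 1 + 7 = -360*d^3 - 216*d^2 + 10*d + 6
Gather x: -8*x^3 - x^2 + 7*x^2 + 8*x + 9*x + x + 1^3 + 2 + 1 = -8*x^3 + 6*x^2 + 18*x + 4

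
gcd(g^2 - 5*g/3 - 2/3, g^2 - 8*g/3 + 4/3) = g - 2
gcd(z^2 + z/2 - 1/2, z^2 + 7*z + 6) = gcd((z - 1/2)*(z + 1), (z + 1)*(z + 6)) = z + 1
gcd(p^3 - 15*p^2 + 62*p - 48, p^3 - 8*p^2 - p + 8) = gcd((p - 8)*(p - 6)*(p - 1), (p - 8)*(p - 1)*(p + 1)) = p^2 - 9*p + 8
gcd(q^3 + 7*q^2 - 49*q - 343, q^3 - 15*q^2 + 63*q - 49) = q - 7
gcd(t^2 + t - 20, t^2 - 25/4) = 1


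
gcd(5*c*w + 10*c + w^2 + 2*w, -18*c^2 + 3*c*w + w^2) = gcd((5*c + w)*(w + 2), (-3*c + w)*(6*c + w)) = 1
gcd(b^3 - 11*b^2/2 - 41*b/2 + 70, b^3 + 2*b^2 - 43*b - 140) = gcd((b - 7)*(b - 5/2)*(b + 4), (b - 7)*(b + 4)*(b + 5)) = b^2 - 3*b - 28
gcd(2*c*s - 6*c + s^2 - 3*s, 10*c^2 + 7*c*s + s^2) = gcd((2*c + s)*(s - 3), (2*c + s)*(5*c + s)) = 2*c + s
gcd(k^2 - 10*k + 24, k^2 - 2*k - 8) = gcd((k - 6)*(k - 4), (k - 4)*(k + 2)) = k - 4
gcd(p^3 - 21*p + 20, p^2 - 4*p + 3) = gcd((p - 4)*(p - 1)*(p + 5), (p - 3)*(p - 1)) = p - 1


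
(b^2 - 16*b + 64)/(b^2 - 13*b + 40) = (b - 8)/(b - 5)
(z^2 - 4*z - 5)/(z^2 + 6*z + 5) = (z - 5)/(z + 5)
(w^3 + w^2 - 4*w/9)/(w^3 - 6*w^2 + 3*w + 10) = w*(9*w^2 + 9*w - 4)/(9*(w^3 - 6*w^2 + 3*w + 10))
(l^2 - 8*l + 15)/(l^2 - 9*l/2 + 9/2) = 2*(l - 5)/(2*l - 3)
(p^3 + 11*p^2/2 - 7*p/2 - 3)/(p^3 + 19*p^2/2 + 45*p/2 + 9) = (p - 1)/(p + 3)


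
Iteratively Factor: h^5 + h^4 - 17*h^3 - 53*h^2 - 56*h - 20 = (h + 1)*(h^4 - 17*h^2 - 36*h - 20) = (h + 1)^2*(h^3 - h^2 - 16*h - 20) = (h + 1)^2*(h + 2)*(h^2 - 3*h - 10) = (h + 1)^2*(h + 2)^2*(h - 5)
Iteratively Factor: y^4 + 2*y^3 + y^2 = (y)*(y^3 + 2*y^2 + y) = y*(y + 1)*(y^2 + y) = y*(y + 1)^2*(y)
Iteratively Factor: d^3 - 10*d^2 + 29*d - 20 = (d - 1)*(d^2 - 9*d + 20) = (d - 5)*(d - 1)*(d - 4)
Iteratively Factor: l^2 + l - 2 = (l + 2)*(l - 1)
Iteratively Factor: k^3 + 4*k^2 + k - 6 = (k + 3)*(k^2 + k - 2) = (k - 1)*(k + 3)*(k + 2)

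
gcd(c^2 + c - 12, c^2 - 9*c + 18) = c - 3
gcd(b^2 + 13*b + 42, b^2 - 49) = b + 7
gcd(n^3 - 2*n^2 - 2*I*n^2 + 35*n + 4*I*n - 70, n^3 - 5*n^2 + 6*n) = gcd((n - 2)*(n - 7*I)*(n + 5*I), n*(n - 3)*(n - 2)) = n - 2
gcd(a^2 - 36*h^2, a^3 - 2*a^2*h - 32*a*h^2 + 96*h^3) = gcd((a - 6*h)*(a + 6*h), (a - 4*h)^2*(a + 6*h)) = a + 6*h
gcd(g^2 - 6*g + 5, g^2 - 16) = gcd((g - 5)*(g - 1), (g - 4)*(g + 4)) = 1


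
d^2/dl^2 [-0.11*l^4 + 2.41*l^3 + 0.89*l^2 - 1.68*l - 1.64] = -1.32*l^2 + 14.46*l + 1.78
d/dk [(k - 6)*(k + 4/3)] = 2*k - 14/3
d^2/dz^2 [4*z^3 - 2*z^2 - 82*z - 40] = 24*z - 4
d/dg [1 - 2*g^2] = -4*g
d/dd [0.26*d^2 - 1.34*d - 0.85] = 0.52*d - 1.34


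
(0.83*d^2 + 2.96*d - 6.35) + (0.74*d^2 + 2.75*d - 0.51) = 1.57*d^2 + 5.71*d - 6.86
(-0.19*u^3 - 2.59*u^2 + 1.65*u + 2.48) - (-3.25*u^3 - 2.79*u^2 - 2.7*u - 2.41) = 3.06*u^3 + 0.2*u^2 + 4.35*u + 4.89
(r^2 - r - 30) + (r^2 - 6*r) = 2*r^2 - 7*r - 30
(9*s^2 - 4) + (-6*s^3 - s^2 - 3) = -6*s^3 + 8*s^2 - 7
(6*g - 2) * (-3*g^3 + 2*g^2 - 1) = -18*g^4 + 18*g^3 - 4*g^2 - 6*g + 2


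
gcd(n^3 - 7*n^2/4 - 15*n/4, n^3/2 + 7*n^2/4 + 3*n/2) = n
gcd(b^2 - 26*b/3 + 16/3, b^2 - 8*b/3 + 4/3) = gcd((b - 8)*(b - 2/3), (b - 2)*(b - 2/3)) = b - 2/3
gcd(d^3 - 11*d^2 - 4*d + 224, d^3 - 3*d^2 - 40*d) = d - 8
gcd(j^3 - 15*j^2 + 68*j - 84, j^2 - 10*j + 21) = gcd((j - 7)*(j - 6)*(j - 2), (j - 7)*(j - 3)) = j - 7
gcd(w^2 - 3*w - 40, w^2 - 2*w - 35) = w + 5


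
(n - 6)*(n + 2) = n^2 - 4*n - 12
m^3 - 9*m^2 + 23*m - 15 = (m - 5)*(m - 3)*(m - 1)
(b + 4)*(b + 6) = b^2 + 10*b + 24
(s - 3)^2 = s^2 - 6*s + 9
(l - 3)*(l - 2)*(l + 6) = l^3 + l^2 - 24*l + 36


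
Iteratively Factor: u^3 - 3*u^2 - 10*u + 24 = (u + 3)*(u^2 - 6*u + 8) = (u - 2)*(u + 3)*(u - 4)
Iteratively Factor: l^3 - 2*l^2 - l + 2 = (l - 2)*(l^2 - 1) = (l - 2)*(l + 1)*(l - 1)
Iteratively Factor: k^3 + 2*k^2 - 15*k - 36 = (k - 4)*(k^2 + 6*k + 9) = (k - 4)*(k + 3)*(k + 3)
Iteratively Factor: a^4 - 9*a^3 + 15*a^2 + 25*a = (a - 5)*(a^3 - 4*a^2 - 5*a) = (a - 5)*(a + 1)*(a^2 - 5*a) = (a - 5)^2*(a + 1)*(a)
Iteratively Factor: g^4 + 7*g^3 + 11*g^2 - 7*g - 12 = (g + 4)*(g^3 + 3*g^2 - g - 3) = (g + 3)*(g + 4)*(g^2 - 1) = (g + 1)*(g + 3)*(g + 4)*(g - 1)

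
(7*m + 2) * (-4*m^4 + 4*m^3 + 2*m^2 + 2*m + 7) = -28*m^5 + 20*m^4 + 22*m^3 + 18*m^2 + 53*m + 14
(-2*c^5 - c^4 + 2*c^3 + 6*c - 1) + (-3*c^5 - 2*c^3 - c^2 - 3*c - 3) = -5*c^5 - c^4 - c^2 + 3*c - 4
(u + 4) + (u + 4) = 2*u + 8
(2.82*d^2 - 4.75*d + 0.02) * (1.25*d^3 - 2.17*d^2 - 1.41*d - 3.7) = 3.525*d^5 - 12.0569*d^4 + 6.3563*d^3 - 3.7799*d^2 + 17.5468*d - 0.074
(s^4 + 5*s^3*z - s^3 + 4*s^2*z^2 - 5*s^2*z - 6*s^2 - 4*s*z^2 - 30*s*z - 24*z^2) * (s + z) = s^5 + 6*s^4*z - s^4 + 9*s^3*z^2 - 6*s^3*z - 6*s^3 + 4*s^2*z^3 - 9*s^2*z^2 - 36*s^2*z - 4*s*z^3 - 54*s*z^2 - 24*z^3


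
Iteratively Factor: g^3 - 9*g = (g + 3)*(g^2 - 3*g) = (g - 3)*(g + 3)*(g)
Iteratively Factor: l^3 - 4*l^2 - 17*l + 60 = (l + 4)*(l^2 - 8*l + 15) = (l - 5)*(l + 4)*(l - 3)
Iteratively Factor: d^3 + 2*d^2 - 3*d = (d)*(d^2 + 2*d - 3) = d*(d - 1)*(d + 3)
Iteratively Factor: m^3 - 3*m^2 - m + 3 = (m - 3)*(m^2 - 1) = (m - 3)*(m + 1)*(m - 1)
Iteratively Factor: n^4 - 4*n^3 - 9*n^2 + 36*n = (n + 3)*(n^3 - 7*n^2 + 12*n) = (n - 4)*(n + 3)*(n^2 - 3*n) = n*(n - 4)*(n + 3)*(n - 3)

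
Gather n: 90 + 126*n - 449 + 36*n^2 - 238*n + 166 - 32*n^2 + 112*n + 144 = 4*n^2 - 49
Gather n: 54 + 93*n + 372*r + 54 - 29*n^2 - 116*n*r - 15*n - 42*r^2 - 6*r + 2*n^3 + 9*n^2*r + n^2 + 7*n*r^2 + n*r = 2*n^3 + n^2*(9*r - 28) + n*(7*r^2 - 115*r + 78) - 42*r^2 + 366*r + 108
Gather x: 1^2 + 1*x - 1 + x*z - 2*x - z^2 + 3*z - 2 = x*(z - 1) - z^2 + 3*z - 2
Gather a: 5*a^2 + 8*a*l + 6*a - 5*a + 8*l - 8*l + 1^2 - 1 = 5*a^2 + a*(8*l + 1)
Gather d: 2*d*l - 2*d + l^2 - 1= d*(2*l - 2) + l^2 - 1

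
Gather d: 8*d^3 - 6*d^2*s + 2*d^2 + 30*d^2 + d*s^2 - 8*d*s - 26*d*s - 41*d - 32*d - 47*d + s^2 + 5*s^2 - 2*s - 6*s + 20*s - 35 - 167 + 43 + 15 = 8*d^3 + d^2*(32 - 6*s) + d*(s^2 - 34*s - 120) + 6*s^2 + 12*s - 144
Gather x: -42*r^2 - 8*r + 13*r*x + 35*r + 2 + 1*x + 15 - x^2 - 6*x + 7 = -42*r^2 + 27*r - x^2 + x*(13*r - 5) + 24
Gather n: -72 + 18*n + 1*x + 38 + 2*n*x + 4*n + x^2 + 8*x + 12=n*(2*x + 22) + x^2 + 9*x - 22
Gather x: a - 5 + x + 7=a + x + 2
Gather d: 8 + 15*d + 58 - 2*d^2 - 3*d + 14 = -2*d^2 + 12*d + 80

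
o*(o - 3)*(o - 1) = o^3 - 4*o^2 + 3*o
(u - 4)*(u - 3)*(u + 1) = u^3 - 6*u^2 + 5*u + 12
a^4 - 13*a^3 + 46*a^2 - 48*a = a*(a - 8)*(a - 3)*(a - 2)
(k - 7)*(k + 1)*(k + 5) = k^3 - k^2 - 37*k - 35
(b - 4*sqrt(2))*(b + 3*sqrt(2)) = b^2 - sqrt(2)*b - 24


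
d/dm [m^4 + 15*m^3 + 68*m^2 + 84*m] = 4*m^3 + 45*m^2 + 136*m + 84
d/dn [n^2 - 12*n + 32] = 2*n - 12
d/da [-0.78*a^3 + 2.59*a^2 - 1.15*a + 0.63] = -2.34*a^2 + 5.18*a - 1.15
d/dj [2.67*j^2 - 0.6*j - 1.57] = 5.34*j - 0.6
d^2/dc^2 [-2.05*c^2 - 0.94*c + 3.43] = -4.10000000000000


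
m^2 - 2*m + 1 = (m - 1)^2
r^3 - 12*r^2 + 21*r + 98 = (r - 7)^2*(r + 2)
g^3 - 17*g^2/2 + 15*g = g*(g - 6)*(g - 5/2)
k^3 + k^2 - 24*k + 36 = (k - 3)*(k - 2)*(k + 6)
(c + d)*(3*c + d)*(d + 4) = 3*c^2*d + 12*c^2 + 4*c*d^2 + 16*c*d + d^3 + 4*d^2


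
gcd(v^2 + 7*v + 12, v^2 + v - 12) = v + 4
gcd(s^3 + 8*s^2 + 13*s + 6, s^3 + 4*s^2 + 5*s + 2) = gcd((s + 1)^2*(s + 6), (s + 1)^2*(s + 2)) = s^2 + 2*s + 1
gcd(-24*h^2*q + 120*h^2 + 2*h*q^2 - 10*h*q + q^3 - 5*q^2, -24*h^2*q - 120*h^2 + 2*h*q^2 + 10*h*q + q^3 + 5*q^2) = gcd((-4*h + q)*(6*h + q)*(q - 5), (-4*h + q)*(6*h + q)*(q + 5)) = -24*h^2 + 2*h*q + q^2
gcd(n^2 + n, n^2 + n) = n^2 + n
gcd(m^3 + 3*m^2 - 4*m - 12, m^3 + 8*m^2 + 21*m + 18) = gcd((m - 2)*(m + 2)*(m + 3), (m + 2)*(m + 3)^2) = m^2 + 5*m + 6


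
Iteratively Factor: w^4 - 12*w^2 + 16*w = (w - 2)*(w^3 + 2*w^2 - 8*w) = (w - 2)*(w + 4)*(w^2 - 2*w) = w*(w - 2)*(w + 4)*(w - 2)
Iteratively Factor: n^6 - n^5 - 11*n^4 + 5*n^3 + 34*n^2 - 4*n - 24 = (n + 1)*(n^5 - 2*n^4 - 9*n^3 + 14*n^2 + 20*n - 24) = (n + 1)*(n + 2)*(n^4 - 4*n^3 - n^2 + 16*n - 12) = (n - 2)*(n + 1)*(n + 2)*(n^3 - 2*n^2 - 5*n + 6) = (n - 2)*(n + 1)*(n + 2)^2*(n^2 - 4*n + 3) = (n - 2)*(n - 1)*(n + 1)*(n + 2)^2*(n - 3)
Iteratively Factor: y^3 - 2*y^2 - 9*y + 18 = (y + 3)*(y^2 - 5*y + 6) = (y - 3)*(y + 3)*(y - 2)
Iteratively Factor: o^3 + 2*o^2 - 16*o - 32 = (o + 4)*(o^2 - 2*o - 8) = (o + 2)*(o + 4)*(o - 4)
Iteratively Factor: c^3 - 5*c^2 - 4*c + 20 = (c - 5)*(c^2 - 4) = (c - 5)*(c + 2)*(c - 2)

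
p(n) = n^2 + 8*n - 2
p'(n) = 2*n + 8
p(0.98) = 6.80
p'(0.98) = 9.96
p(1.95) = 17.40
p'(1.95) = 11.90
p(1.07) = 7.70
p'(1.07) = 10.14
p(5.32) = 68.86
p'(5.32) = 18.64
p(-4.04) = -18.00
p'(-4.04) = -0.08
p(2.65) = 26.22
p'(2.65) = 13.30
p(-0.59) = -6.37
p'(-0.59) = 6.82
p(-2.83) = -16.63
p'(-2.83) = 2.34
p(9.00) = 151.00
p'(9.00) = 26.00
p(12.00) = 238.00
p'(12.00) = 32.00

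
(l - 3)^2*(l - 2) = l^3 - 8*l^2 + 21*l - 18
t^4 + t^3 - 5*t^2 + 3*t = t*(t - 1)^2*(t + 3)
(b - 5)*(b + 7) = b^2 + 2*b - 35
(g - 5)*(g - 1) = g^2 - 6*g + 5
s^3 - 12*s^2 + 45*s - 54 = (s - 6)*(s - 3)^2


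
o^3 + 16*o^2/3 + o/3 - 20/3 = (o - 1)*(o + 4/3)*(o + 5)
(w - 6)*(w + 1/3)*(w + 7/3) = w^3 - 10*w^2/3 - 137*w/9 - 14/3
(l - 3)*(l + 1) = l^2 - 2*l - 3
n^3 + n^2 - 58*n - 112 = (n - 8)*(n + 2)*(n + 7)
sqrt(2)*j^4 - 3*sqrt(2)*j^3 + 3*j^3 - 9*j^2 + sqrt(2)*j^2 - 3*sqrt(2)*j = j*(j - 3)*(j + sqrt(2))*(sqrt(2)*j + 1)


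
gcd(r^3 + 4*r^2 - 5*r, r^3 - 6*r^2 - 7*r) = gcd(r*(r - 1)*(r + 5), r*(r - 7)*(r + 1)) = r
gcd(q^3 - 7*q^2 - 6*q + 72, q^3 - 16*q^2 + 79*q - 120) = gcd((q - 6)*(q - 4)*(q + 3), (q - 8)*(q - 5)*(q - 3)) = 1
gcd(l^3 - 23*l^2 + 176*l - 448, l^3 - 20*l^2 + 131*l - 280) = l^2 - 15*l + 56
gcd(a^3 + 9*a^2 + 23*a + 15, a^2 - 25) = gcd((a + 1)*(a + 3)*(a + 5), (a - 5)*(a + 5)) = a + 5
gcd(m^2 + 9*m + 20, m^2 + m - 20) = m + 5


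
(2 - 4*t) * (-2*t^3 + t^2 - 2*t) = 8*t^4 - 8*t^3 + 10*t^2 - 4*t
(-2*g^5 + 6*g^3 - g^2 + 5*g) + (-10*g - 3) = -2*g^5 + 6*g^3 - g^2 - 5*g - 3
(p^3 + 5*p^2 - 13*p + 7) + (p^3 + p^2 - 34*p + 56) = 2*p^3 + 6*p^2 - 47*p + 63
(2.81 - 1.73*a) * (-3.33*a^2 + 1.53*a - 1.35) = 5.7609*a^3 - 12.0042*a^2 + 6.6348*a - 3.7935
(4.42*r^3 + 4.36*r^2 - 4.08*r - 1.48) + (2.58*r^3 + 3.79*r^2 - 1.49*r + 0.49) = 7.0*r^3 + 8.15*r^2 - 5.57*r - 0.99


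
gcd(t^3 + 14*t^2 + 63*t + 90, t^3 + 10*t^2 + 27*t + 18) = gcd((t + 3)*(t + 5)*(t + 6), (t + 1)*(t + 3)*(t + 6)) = t^2 + 9*t + 18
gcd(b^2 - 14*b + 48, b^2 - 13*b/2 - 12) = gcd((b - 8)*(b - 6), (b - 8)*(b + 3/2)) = b - 8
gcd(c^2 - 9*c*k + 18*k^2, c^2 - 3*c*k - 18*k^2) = c - 6*k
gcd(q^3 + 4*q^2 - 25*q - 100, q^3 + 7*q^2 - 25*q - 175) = q^2 - 25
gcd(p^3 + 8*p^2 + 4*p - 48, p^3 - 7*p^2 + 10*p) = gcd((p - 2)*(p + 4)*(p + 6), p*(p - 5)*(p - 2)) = p - 2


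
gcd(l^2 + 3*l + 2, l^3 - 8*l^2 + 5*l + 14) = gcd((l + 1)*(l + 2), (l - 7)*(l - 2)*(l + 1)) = l + 1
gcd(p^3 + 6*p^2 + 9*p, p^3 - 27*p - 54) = p^2 + 6*p + 9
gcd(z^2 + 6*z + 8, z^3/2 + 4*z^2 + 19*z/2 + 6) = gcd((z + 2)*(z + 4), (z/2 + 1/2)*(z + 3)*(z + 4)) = z + 4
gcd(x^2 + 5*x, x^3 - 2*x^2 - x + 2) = 1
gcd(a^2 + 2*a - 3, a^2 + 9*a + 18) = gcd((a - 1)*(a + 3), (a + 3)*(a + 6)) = a + 3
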